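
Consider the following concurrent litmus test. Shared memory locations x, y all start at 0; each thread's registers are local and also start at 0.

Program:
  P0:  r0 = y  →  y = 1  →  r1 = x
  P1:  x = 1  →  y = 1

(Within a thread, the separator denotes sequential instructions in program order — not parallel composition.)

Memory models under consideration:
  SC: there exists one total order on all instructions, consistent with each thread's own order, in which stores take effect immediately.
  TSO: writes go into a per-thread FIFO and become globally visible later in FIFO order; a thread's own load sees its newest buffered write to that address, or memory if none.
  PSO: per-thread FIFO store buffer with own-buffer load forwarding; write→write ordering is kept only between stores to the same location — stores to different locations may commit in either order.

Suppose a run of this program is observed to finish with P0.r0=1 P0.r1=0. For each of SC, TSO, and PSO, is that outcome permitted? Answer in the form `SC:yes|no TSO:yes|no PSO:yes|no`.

SC:no TSO:no PSO:yes

outcome vector order: (P0.r0,P0.r1)
SC: 3 outcomes — {0/0; 0/1; 1/1}
TSO: 3 outcomes — {0/0; 0/1; 1/1}
PSO: 4 outcomes — {0/0; 0/1; 1/0; 1/1}
target 1/0 ∈ {PSO}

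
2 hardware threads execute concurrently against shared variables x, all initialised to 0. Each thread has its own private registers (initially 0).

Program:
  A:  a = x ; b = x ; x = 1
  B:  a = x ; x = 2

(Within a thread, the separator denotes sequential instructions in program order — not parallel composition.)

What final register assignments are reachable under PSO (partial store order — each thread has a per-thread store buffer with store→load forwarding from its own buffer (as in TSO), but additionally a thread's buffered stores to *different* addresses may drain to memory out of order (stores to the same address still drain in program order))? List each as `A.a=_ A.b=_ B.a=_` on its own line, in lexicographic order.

A.a=0 A.b=0 B.a=0
A.a=0 A.b=0 B.a=1
A.a=0 A.b=2 B.a=0
A.a=2 A.b=2 B.a=0

outcome vector order: (A.a,A.b,B.a)
|PSO outcomes| = 4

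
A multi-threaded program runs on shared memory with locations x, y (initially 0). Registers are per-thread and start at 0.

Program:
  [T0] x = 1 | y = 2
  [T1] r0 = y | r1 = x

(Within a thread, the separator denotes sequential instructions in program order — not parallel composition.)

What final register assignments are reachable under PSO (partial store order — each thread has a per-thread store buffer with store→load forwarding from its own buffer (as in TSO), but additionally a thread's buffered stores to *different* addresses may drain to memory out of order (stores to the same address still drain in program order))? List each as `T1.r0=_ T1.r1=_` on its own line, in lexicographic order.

outcome vector order: (T1.r0,T1.r1)
|PSO outcomes| = 4

T1.r0=0 T1.r1=0
T1.r0=0 T1.r1=1
T1.r0=2 T1.r1=0
T1.r0=2 T1.r1=1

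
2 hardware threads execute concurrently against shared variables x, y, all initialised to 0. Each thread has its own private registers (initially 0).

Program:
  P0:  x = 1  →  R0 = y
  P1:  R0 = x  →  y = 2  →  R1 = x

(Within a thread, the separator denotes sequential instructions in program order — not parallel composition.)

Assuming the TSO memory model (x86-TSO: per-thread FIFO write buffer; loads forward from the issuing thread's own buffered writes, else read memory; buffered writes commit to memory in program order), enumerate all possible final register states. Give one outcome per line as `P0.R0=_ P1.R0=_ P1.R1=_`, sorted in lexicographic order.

outcome vector order: (P0.R0,P1.R0,P1.R1)
|TSO outcomes| = 6

P0.R0=0 P1.R0=0 P1.R1=0
P0.R0=0 P1.R0=0 P1.R1=1
P0.R0=0 P1.R0=1 P1.R1=1
P0.R0=2 P1.R0=0 P1.R1=0
P0.R0=2 P1.R0=0 P1.R1=1
P0.R0=2 P1.R0=1 P1.R1=1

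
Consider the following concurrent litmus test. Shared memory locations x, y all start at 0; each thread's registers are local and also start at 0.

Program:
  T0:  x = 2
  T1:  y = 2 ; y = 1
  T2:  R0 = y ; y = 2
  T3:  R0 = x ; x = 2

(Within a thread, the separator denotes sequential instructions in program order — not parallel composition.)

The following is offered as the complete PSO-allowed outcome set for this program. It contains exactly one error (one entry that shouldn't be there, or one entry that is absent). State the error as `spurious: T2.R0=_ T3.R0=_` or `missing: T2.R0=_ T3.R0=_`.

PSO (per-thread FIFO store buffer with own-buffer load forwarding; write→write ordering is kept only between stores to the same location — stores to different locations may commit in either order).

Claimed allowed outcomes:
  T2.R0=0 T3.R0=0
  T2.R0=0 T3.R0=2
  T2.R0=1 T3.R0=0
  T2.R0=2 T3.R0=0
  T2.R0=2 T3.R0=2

outcome vector order: (T2.R0,T3.R0)
[PSO] allowed = {<0 0> <0 2> <1 0> <1 2> <2 0> <2 2>}
PSO∖claimed = {<1 2>}

missing: T2.R0=1 T3.R0=2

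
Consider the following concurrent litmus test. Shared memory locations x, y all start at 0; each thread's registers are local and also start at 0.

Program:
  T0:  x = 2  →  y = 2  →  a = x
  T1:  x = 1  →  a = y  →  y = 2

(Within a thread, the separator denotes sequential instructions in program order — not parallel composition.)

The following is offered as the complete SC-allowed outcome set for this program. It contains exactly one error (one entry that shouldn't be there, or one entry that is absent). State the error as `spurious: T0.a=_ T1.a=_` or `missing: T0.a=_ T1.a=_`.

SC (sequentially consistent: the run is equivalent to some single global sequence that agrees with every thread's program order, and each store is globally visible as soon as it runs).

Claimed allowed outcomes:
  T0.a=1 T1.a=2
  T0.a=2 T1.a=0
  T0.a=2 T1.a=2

outcome vector order: (T0.a,T1.a)
[SC] allowed = {1/0, 1/2, 2/0, 2/2}
SC∖claimed = {1/0}

missing: T0.a=1 T1.a=0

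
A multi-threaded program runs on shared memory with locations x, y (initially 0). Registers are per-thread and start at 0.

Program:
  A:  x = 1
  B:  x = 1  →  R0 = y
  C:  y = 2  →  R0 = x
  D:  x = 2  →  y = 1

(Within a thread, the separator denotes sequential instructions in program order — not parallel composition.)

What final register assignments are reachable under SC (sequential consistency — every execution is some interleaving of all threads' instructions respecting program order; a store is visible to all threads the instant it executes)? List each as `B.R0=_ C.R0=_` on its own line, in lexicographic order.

outcome vector order: (B.R0,C.R0)
|SC outcomes| = 8

B.R0=0 C.R0=1
B.R0=0 C.R0=2
B.R0=1 C.R0=0
B.R0=1 C.R0=1
B.R0=1 C.R0=2
B.R0=2 C.R0=0
B.R0=2 C.R0=1
B.R0=2 C.R0=2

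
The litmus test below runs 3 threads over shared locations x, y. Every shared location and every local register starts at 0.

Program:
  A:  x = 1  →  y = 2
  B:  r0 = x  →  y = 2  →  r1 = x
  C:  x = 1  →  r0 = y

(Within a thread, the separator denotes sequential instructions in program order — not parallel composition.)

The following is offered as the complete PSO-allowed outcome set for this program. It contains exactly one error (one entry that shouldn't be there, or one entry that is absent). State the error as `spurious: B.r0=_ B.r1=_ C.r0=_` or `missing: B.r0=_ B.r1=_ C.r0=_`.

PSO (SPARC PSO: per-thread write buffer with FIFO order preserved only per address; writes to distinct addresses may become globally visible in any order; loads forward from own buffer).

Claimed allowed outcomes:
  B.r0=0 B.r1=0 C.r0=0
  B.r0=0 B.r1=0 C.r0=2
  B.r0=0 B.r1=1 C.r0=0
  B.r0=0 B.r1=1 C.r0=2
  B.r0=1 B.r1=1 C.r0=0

missing: B.r0=1 B.r1=1 C.r0=2

outcome vector order: (B.r0,B.r1,C.r0)
PSO: 6 outcomes — {000, 002, 010, 012, 110, 112}
PSO∖claimed = {112}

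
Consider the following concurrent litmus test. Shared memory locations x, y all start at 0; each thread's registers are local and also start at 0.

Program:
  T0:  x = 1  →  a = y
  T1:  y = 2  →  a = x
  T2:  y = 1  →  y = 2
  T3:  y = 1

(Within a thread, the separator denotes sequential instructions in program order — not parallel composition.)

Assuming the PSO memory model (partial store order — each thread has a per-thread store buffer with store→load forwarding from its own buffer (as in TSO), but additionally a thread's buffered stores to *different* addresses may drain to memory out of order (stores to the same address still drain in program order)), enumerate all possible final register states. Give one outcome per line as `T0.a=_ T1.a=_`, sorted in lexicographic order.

T0.a=0 T1.a=0
T0.a=0 T1.a=1
T0.a=1 T1.a=0
T0.a=1 T1.a=1
T0.a=2 T1.a=0
T0.a=2 T1.a=1

outcome vector order: (T0.a,T1.a)
|PSO outcomes| = 6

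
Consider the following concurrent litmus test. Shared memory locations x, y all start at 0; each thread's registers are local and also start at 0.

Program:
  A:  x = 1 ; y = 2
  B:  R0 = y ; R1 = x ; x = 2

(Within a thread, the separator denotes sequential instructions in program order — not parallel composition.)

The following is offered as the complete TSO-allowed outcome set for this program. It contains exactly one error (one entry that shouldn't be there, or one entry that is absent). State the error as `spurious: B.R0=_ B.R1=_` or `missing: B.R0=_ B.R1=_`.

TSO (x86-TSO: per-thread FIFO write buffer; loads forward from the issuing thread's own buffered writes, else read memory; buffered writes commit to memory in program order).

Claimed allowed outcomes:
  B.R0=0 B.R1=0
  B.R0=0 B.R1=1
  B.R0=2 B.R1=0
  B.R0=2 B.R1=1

spurious: B.R0=2 B.R1=0

outcome vector order: (B.R0,B.R1)
[TSO] allowed = {00, 01, 21}
claimed∖TSO = {20}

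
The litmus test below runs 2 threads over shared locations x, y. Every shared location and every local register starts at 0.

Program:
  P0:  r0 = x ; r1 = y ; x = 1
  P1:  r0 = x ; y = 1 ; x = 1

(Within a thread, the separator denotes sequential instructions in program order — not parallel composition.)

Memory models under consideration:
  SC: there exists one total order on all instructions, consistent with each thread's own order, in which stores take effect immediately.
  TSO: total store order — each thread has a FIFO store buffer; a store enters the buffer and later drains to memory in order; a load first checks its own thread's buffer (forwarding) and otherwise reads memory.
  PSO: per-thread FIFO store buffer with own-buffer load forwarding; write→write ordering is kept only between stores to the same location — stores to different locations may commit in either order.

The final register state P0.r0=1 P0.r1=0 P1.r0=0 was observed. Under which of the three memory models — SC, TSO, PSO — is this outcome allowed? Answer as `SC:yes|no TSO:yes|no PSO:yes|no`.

outcome vector order: (P0.r0,P0.r1,P1.r0)
under SC → 000 001 010 110
under TSO → 000 001 010 110
under PSO → 000 001 010 100 110
target 100 ∈ {PSO}

SC:no TSO:no PSO:yes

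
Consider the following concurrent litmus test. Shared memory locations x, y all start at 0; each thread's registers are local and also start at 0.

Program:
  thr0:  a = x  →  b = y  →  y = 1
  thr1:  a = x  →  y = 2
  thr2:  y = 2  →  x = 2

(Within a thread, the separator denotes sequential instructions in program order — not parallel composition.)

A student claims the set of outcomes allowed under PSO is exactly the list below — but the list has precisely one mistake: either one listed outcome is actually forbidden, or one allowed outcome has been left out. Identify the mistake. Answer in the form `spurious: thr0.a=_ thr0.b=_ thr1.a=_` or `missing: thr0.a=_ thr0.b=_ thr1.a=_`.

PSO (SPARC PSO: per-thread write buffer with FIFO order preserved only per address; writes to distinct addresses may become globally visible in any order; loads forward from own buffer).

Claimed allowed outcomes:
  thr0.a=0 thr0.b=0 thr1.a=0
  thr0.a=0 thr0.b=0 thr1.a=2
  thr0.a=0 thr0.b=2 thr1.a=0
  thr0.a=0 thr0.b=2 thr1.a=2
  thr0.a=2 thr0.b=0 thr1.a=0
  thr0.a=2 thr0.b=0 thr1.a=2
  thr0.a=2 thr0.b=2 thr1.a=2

outcome vector order: (thr0.a,thr0.b,thr1.a)
PSO: 8 outcomes — {000; 002; 020; 022; 200; 202; 220; 222}
PSO∖claimed = {220}

missing: thr0.a=2 thr0.b=2 thr1.a=0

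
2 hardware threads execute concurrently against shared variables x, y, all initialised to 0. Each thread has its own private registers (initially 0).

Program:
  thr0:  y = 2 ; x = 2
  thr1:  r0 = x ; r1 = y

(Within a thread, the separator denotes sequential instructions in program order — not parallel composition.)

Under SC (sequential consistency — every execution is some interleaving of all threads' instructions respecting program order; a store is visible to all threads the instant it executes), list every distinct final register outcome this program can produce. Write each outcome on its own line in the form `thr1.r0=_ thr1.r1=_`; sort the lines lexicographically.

outcome vector order: (thr1.r0,thr1.r1)
|SC outcomes| = 3

thr1.r0=0 thr1.r1=0
thr1.r0=0 thr1.r1=2
thr1.r0=2 thr1.r1=2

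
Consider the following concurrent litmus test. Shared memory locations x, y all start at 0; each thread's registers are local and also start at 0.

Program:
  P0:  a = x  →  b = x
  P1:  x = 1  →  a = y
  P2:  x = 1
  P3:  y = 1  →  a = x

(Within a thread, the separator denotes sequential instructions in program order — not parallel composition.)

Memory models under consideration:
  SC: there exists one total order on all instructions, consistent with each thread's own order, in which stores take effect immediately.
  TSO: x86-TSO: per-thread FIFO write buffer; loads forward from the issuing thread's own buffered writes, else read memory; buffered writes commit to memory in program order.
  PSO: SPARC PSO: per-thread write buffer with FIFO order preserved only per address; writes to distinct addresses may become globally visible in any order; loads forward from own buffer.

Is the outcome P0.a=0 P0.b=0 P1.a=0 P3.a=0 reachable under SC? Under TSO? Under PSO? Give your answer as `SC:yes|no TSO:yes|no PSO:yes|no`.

SC:no TSO:yes PSO:yes

outcome vector order: (P0.a,P0.b,P1.a,P3.a)
SC (9): 0001; 0010; 0011; 0101; 0110; 0111; 1101; 1110; 1111
TSO (12): 0000; 0001; 0010; 0011; 0100; 0101; 0110; 0111; 1100; 1101; 1110; 1111
PSO (12): 0000; 0001; 0010; 0011; 0100; 0101; 0110; 0111; 1100; 1101; 1110; 1111
target 0000 ∈ {TSO,PSO}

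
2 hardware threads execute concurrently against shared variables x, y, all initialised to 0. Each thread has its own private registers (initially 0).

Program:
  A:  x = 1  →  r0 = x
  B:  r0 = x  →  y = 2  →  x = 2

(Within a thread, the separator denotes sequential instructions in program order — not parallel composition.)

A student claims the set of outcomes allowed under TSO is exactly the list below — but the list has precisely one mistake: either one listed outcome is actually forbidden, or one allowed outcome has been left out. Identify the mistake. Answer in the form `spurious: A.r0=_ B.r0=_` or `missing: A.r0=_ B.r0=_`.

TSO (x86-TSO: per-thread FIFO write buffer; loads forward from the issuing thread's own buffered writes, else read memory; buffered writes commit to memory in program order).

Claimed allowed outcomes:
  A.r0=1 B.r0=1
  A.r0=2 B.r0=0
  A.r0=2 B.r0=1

missing: A.r0=1 B.r0=0

outcome vector order: (A.r0,B.r0)
[TSO] allowed = {(1,0); (1,1); (2,0); (2,1)}
TSO∖claimed = {(1,0)}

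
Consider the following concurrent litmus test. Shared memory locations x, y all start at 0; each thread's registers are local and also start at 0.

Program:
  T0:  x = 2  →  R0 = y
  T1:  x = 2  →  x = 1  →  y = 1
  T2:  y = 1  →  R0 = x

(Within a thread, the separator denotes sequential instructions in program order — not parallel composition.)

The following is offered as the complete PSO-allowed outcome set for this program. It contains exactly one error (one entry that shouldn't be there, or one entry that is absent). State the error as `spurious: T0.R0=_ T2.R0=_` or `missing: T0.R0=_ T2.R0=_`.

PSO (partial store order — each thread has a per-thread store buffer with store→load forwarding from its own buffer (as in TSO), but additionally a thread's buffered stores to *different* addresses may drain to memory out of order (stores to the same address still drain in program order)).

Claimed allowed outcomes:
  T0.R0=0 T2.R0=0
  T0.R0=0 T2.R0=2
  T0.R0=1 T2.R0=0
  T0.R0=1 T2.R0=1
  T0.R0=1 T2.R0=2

outcome vector order: (T0.R0,T2.R0)
[PSO] allowed = {00; 01; 02; 10; 11; 12}
PSO∖claimed = {01}

missing: T0.R0=0 T2.R0=1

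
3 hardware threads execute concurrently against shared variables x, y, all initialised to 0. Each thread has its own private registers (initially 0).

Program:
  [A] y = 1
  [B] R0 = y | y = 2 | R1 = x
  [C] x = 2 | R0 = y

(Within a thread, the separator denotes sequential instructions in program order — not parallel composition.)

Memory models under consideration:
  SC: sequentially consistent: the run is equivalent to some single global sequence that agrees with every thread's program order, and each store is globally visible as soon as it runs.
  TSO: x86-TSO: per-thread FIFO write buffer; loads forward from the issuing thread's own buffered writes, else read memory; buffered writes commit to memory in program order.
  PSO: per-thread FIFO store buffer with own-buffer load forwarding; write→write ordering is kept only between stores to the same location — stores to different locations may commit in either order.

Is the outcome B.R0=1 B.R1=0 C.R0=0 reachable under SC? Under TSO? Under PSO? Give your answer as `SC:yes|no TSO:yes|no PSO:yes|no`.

SC:no TSO:yes PSO:yes

outcome vector order: (B.R0,B.R1,C.R0)
SC (9): (0,0,1) (0,0,2) (0,2,0) (0,2,1) (0,2,2) (1,0,2) (1,2,0) (1,2,1) (1,2,2)
TSO (12): (0,0,0) (0,0,1) (0,0,2) (0,2,0) (0,2,1) (0,2,2) (1,0,0) (1,0,1) (1,0,2) (1,2,0) (1,2,1) (1,2,2)
PSO (12): (0,0,0) (0,0,1) (0,0,2) (0,2,0) (0,2,1) (0,2,2) (1,0,0) (1,0,1) (1,0,2) (1,2,0) (1,2,1) (1,2,2)
target (1,0,0) ∈ {TSO,PSO}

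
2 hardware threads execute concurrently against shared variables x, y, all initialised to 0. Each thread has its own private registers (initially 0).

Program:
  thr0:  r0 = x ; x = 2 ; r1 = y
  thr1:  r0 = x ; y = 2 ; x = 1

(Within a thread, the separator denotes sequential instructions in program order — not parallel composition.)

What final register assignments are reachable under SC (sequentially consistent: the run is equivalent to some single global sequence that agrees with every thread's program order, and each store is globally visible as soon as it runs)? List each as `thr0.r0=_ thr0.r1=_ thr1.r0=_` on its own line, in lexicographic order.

thr0.r0=0 thr0.r1=0 thr1.r0=0
thr0.r0=0 thr0.r1=0 thr1.r0=2
thr0.r0=0 thr0.r1=2 thr1.r0=0
thr0.r0=0 thr0.r1=2 thr1.r0=2
thr0.r0=1 thr0.r1=2 thr1.r0=0

outcome vector order: (thr0.r0,thr0.r1,thr1.r0)
|SC outcomes| = 5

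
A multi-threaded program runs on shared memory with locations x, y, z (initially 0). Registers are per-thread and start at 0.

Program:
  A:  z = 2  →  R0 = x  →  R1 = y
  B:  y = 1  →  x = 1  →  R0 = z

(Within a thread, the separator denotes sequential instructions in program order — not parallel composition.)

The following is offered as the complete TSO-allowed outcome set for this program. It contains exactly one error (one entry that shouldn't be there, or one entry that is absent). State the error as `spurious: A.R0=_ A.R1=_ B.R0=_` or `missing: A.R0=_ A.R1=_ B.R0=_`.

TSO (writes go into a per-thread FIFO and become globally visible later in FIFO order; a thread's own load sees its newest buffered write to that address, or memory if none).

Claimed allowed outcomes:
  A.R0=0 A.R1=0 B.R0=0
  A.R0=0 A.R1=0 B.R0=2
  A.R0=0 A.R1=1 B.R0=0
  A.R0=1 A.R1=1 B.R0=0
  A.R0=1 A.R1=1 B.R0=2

missing: A.R0=0 A.R1=1 B.R0=2

outcome vector order: (A.R0,A.R1,B.R0)
[TSO] allowed = {000, 002, 010, 012, 110, 112}
TSO∖claimed = {012}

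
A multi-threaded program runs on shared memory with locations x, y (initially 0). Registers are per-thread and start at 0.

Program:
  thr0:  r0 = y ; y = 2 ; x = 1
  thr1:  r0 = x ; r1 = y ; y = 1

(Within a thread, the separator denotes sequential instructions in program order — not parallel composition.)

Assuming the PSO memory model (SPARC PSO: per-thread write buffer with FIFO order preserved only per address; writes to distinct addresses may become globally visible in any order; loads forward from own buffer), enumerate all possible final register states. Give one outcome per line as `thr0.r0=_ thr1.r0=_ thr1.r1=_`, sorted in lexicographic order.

thr0.r0=0 thr1.r0=0 thr1.r1=0
thr0.r0=0 thr1.r0=0 thr1.r1=2
thr0.r0=0 thr1.r0=1 thr1.r1=0
thr0.r0=0 thr1.r0=1 thr1.r1=2
thr0.r0=1 thr1.r0=0 thr1.r1=0

outcome vector order: (thr0.r0,thr1.r0,thr1.r1)
|PSO outcomes| = 5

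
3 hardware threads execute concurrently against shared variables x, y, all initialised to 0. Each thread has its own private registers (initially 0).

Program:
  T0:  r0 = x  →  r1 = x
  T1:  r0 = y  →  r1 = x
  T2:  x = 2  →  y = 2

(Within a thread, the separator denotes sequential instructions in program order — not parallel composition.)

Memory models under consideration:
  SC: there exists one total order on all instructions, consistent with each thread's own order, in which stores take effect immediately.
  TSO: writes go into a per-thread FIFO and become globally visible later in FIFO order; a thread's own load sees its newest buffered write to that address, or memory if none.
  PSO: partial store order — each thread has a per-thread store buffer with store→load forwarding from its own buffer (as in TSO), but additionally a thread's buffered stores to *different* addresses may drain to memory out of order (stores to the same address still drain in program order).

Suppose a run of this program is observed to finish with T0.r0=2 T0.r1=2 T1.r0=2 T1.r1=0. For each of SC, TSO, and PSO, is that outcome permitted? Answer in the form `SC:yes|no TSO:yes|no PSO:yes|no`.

SC:no TSO:no PSO:yes

outcome vector order: (T0.r0,T0.r1,T1.r0,T1.r1)
[SC] allowed = {(0,0,0,0); (0,0,0,2); (0,0,2,2); (0,2,0,0); (0,2,0,2); (0,2,2,2); (2,2,0,0); (2,2,0,2); (2,2,2,2)}
[TSO] allowed = {(0,0,0,0); (0,0,0,2); (0,0,2,2); (0,2,0,0); (0,2,0,2); (0,2,2,2); (2,2,0,0); (2,2,0,2); (2,2,2,2)}
[PSO] allowed = {(0,0,0,0); (0,0,0,2); (0,0,2,0); (0,0,2,2); (0,2,0,0); (0,2,0,2); (0,2,2,0); (0,2,2,2); (2,2,0,0); (2,2,0,2); (2,2,2,0); (2,2,2,2)}
target (2,2,2,0) ∈ {PSO}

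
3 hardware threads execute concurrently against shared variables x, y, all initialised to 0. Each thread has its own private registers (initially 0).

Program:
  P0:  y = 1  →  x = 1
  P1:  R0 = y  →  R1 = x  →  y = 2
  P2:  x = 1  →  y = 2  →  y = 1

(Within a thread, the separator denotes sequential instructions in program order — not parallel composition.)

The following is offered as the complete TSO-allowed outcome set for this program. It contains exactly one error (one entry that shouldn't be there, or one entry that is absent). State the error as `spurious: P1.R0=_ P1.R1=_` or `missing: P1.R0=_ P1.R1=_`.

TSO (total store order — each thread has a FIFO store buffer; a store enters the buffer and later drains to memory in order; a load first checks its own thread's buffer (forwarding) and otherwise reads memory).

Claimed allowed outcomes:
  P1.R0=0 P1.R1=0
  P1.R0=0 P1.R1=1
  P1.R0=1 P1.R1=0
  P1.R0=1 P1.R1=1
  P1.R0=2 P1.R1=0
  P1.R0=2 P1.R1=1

spurious: P1.R0=2 P1.R1=0

outcome vector order: (P1.R0,P1.R1)
TSO: 5 outcomes — {<0 0>, <0 1>, <1 0>, <1 1>, <2 1>}
claimed∖TSO = {<2 0>}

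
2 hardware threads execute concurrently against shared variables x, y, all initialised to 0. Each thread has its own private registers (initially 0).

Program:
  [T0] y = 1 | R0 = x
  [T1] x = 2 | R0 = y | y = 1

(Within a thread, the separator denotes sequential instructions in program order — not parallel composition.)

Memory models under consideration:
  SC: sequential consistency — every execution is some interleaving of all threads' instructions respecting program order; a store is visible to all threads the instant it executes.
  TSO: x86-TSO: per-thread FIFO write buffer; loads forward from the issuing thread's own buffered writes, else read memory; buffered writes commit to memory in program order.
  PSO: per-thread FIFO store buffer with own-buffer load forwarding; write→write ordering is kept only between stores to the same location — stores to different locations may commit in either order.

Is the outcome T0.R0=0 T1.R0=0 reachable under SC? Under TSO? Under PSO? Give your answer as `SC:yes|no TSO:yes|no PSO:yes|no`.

SC:no TSO:yes PSO:yes

outcome vector order: (T0.R0,T1.R0)
under SC → 0/1; 2/0; 2/1
under TSO → 0/0; 0/1; 2/0; 2/1
under PSO → 0/0; 0/1; 2/0; 2/1
target 0/0 ∈ {TSO,PSO}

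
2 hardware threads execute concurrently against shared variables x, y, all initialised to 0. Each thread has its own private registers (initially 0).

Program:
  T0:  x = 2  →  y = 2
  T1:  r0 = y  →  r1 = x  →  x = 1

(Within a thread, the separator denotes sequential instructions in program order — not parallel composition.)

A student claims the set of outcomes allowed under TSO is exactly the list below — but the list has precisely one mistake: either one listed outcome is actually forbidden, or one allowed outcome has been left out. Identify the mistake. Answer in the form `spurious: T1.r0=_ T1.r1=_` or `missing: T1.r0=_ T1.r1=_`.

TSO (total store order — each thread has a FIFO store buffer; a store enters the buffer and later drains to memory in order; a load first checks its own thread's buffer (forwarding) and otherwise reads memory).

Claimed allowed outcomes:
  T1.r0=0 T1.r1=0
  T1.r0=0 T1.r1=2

outcome vector order: (T1.r0,T1.r1)
TSO: 3 outcomes — {00; 02; 22}
TSO∖claimed = {22}

missing: T1.r0=2 T1.r1=2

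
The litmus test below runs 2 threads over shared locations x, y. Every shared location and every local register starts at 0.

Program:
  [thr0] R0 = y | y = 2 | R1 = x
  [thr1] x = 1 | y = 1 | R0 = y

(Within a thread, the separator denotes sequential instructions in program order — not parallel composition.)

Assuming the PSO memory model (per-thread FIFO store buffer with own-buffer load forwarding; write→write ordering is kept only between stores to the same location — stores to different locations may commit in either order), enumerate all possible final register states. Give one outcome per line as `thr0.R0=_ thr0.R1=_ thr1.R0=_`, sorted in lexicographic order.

thr0.R0=0 thr0.R1=0 thr1.R0=1
thr0.R0=0 thr0.R1=0 thr1.R0=2
thr0.R0=0 thr0.R1=1 thr1.R0=1
thr0.R0=0 thr0.R1=1 thr1.R0=2
thr0.R0=1 thr0.R1=0 thr1.R0=1
thr0.R0=1 thr0.R1=0 thr1.R0=2
thr0.R0=1 thr0.R1=1 thr1.R0=1
thr0.R0=1 thr0.R1=1 thr1.R0=2

outcome vector order: (thr0.R0,thr0.R1,thr1.R0)
|PSO outcomes| = 8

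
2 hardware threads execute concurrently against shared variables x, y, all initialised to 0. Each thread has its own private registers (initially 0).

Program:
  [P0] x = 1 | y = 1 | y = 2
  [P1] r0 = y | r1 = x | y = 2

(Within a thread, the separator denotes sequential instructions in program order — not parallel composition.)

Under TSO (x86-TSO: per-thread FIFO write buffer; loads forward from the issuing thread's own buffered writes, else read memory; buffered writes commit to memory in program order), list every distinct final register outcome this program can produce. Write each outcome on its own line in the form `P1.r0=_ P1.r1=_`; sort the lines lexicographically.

outcome vector order: (P1.r0,P1.r1)
|TSO outcomes| = 4

P1.r0=0 P1.r1=0
P1.r0=0 P1.r1=1
P1.r0=1 P1.r1=1
P1.r0=2 P1.r1=1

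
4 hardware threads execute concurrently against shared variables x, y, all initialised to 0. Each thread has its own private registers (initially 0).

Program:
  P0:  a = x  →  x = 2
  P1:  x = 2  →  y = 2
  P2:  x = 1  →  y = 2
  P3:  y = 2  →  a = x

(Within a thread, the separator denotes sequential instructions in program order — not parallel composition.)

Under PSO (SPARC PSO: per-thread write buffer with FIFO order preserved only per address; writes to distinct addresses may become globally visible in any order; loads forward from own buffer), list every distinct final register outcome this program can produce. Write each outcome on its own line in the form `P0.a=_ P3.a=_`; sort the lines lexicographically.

P0.a=0 P3.a=0
P0.a=0 P3.a=1
P0.a=0 P3.a=2
P0.a=1 P3.a=0
P0.a=1 P3.a=1
P0.a=1 P3.a=2
P0.a=2 P3.a=0
P0.a=2 P3.a=1
P0.a=2 P3.a=2

outcome vector order: (P0.a,P3.a)
|PSO outcomes| = 9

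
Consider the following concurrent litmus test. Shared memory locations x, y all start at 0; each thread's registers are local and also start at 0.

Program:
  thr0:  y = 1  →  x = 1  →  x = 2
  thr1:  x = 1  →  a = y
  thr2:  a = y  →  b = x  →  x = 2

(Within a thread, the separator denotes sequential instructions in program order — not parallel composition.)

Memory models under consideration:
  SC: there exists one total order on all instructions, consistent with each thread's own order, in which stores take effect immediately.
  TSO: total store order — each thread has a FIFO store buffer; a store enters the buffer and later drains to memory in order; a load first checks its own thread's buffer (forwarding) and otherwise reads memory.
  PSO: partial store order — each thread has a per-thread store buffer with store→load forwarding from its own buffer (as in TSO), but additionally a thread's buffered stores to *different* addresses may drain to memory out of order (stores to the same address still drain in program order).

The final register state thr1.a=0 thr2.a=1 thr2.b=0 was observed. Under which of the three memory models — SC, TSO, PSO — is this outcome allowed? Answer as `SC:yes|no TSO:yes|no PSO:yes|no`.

outcome vector order: (thr1.a,thr2.a,thr2.b)
SC (11): 000 001 002 011 012 100 101 102 110 111 112
TSO (12): 000 001 002 010 011 012 100 101 102 110 111 112
PSO (12): 000 001 002 010 011 012 100 101 102 110 111 112
target 010 ∈ {TSO,PSO}

SC:no TSO:yes PSO:yes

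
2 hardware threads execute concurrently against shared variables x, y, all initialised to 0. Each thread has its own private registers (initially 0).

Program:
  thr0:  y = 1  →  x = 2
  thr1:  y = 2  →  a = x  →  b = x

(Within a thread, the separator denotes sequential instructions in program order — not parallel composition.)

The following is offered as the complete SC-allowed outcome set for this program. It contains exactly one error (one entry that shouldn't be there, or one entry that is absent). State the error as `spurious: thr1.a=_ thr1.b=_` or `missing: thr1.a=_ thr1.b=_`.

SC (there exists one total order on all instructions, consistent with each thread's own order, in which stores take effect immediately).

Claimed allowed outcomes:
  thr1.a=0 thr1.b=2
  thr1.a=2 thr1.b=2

missing: thr1.a=0 thr1.b=0

outcome vector order: (thr1.a,thr1.b)
under SC → 00; 02; 22
SC∖claimed = {00}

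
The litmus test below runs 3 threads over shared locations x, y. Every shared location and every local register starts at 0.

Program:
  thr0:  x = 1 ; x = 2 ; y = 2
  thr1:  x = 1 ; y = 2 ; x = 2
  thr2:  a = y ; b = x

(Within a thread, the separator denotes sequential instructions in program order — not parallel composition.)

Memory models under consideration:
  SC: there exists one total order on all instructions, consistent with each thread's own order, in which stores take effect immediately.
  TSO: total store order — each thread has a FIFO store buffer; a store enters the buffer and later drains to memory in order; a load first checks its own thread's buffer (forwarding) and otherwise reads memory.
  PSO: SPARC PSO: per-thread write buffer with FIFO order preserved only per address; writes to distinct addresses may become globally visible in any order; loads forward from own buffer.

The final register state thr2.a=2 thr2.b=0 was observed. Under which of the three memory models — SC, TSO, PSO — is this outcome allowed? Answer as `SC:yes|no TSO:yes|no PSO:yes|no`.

outcome vector order: (thr2.a,thr2.b)
SC (5): 00; 01; 02; 21; 22
TSO (5): 00; 01; 02; 21; 22
PSO (6): 00; 01; 02; 20; 21; 22
target 20 ∈ {PSO}

SC:no TSO:no PSO:yes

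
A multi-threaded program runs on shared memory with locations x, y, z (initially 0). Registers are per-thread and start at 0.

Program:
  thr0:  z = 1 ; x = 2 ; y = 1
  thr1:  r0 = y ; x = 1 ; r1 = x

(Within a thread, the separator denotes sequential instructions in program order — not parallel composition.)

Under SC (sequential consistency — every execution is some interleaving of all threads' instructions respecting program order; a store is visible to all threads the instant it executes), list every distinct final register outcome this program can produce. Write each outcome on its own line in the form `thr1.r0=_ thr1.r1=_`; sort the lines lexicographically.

outcome vector order: (thr1.r0,thr1.r1)
|SC outcomes| = 3

thr1.r0=0 thr1.r1=1
thr1.r0=0 thr1.r1=2
thr1.r0=1 thr1.r1=1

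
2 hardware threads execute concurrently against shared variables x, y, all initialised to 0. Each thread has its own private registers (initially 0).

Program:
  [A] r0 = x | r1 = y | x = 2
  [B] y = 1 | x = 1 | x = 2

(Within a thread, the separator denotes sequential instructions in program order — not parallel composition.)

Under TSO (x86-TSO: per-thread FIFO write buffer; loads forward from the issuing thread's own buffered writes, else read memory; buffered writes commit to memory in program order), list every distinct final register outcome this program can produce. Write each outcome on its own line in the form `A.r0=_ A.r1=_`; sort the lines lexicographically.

outcome vector order: (A.r0,A.r1)
|TSO outcomes| = 4

A.r0=0 A.r1=0
A.r0=0 A.r1=1
A.r0=1 A.r1=1
A.r0=2 A.r1=1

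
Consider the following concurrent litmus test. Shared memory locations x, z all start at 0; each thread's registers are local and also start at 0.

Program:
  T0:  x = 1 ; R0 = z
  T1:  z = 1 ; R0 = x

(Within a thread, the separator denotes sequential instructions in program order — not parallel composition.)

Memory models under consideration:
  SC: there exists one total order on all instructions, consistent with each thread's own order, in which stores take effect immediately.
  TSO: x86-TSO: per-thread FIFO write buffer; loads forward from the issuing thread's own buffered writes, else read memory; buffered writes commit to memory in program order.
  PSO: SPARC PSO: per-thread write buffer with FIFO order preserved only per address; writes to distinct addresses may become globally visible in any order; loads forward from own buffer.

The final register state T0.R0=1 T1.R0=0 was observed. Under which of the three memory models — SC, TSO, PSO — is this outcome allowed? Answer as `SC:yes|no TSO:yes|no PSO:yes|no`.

SC:yes TSO:yes PSO:yes

outcome vector order: (T0.R0,T1.R0)
under SC → 01, 10, 11
under TSO → 00, 01, 10, 11
under PSO → 00, 01, 10, 11
target 10 ∈ {SC,TSO,PSO}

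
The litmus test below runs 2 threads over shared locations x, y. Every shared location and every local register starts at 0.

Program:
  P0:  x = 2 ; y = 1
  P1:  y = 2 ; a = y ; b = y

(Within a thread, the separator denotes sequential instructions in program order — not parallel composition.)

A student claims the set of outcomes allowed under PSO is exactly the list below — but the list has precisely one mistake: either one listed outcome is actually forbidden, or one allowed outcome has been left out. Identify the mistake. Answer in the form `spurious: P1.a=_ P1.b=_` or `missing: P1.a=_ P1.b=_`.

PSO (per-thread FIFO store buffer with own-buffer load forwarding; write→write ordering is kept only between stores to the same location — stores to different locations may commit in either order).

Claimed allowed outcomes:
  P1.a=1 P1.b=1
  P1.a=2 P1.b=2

outcome vector order: (P1.a,P1.b)
PSO (3): 1/1, 2/1, 2/2
PSO∖claimed = {2/1}

missing: P1.a=2 P1.b=1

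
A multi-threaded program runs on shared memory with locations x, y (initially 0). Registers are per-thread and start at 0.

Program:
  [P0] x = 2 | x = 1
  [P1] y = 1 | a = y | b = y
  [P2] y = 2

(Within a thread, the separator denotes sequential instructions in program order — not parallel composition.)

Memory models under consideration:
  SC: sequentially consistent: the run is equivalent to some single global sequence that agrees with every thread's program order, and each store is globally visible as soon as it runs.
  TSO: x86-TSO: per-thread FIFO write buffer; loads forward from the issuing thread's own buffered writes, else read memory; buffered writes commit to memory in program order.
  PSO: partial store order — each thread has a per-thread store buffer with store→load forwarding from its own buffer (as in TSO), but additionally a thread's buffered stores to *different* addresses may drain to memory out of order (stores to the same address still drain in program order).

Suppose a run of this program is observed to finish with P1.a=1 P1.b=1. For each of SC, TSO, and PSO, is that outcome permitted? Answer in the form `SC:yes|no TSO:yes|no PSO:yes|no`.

outcome vector order: (P1.a,P1.b)
[SC] allowed = {1/1, 1/2, 2/2}
[TSO] allowed = {1/1, 1/2, 2/2}
[PSO] allowed = {1/1, 1/2, 2/2}
target 1/1 ∈ {SC,TSO,PSO}

SC:yes TSO:yes PSO:yes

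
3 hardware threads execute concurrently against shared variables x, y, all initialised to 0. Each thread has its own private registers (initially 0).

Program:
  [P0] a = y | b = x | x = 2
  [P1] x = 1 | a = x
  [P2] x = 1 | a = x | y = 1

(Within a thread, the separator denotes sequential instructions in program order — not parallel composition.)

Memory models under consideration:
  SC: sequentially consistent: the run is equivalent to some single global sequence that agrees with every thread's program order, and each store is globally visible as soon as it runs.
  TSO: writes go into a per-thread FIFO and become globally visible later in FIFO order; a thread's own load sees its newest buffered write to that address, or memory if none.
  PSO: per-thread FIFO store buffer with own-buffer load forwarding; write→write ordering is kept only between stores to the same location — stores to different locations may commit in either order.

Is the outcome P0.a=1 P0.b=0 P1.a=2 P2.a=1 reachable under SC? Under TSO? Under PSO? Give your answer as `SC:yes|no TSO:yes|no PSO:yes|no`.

SC:no TSO:no PSO:yes

outcome vector order: (P0.a,P0.b,P1.a,P2.a)
[SC] allowed = {0/0/1/1 0/0/1/2 0/0/2/1 0/0/2/2 0/1/1/1 0/1/1/2 0/1/2/1 0/1/2/2 1/1/1/1 1/1/2/1}
[TSO] allowed = {0/0/1/1 0/0/1/2 0/0/2/1 0/0/2/2 0/1/1/1 0/1/1/2 0/1/2/1 0/1/2/2 1/1/1/1 1/1/2/1}
[PSO] allowed = {0/0/1/1 0/0/1/2 0/0/2/1 0/0/2/2 0/1/1/1 0/1/1/2 0/1/2/1 0/1/2/2 1/0/1/1 1/0/2/1 1/1/1/1 1/1/2/1}
target 1/0/2/1 ∈ {PSO}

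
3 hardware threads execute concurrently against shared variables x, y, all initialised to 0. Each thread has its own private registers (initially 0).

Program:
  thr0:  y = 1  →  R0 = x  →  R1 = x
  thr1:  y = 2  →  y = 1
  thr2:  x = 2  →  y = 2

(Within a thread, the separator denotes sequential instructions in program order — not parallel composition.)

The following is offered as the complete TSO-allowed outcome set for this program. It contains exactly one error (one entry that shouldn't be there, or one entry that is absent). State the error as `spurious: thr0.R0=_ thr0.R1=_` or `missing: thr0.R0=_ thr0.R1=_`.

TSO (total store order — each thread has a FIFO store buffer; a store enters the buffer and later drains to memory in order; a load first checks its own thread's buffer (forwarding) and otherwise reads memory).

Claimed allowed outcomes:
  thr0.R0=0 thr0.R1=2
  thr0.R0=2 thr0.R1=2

outcome vector order: (thr0.R0,thr0.R1)
under TSO → 0/0; 0/2; 2/2
TSO∖claimed = {0/0}

missing: thr0.R0=0 thr0.R1=0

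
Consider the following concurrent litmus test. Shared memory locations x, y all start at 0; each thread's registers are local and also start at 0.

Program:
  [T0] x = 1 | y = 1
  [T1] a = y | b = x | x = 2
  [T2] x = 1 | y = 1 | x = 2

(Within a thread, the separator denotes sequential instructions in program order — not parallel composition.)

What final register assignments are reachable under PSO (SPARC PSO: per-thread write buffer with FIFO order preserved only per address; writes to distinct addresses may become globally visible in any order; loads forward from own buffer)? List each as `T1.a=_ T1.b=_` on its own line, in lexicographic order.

T1.a=0 T1.b=0
T1.a=0 T1.b=1
T1.a=0 T1.b=2
T1.a=1 T1.b=0
T1.a=1 T1.b=1
T1.a=1 T1.b=2

outcome vector order: (T1.a,T1.b)
|PSO outcomes| = 6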